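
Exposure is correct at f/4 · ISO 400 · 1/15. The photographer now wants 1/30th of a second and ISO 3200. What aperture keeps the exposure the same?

Shutter speed: 1/15 → 1/30 — 1 stop shorter (darker).
ISO: 400 → 800 → 1600 → 3200 — 3 stops higher (brighter).
Net change so far: 2 stops brighter. Offset with the aperture: f/4 → f/5.6 → f/8.

f/8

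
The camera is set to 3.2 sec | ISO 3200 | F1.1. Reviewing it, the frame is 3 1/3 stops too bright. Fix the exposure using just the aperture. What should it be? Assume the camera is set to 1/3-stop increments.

f/3.5

Overexposed by 3 1/3 stops → need 3 1/3 stops darker.
Aperture: f/1.1 → f/1.2 → f/1.4 → f/1.6 → f/1.8 → f/2 → f/2.2 → f/2.5 → f/2.8 → f/3.2 → f/3.5.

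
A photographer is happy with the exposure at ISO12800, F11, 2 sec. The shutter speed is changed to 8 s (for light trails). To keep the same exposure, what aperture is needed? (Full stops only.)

f/22

Shutter speed: 2 → 4 → 8 — 2 stops slower (brighter).
Need 2 stops darker from the aperture: f/11 → f/16 → f/22.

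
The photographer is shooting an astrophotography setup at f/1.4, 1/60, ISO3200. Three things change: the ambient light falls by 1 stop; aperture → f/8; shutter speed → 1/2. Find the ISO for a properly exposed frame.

ISO 6400

Scene light: 1 stop darker.
Aperture: f/1.4 → f/2 → f/2.8 → f/4 → f/5.6 → f/8 — 5 stops stopped down (darker).
Shutter speed: 1/60 → 1/30 → 1/15 → 1/8 → 1/4 → 1/2 — 5 stops slower (brighter).
Net so far: 1 stop darker. ISO: 3200 → 6400.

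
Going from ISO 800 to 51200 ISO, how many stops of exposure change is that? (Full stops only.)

800 → 1600 → 3200 → 6400 → 12800 → 25600 → 51200 — count the steps: 6 stops.

6 stops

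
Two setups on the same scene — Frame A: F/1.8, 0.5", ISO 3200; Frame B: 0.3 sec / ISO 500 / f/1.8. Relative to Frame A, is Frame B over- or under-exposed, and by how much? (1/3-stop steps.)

Aperture: unchanged.
Shutter speed: 0.5 → 0.4 → 0.3 — 2/3 stop shorter (darker).
ISO: 3200 → 2500 → 2000 → 1600 → 1250 → 1000 → 800 → 640 → 500 — 2 2/3 stops lower (darker).
Net: −2/3 −2 2/3 = −3 1/3 stops.

3 1/3 stops darker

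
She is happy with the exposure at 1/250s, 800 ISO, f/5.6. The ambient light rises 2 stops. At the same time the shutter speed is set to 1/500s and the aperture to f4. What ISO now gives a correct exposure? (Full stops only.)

ISO 200

Scene light: 2 stops brighter.
Shutter speed: 1/250 → 1/500 — 1 stop faster (darker).
Aperture: f/5.6 → f/4 — 1 stop wider (brighter).
Net so far: 2 stops brighter. ISO: 800 → 400 → 200.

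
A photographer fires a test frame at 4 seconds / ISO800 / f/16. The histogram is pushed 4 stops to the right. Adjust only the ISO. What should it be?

ISO 50

Overexposed by 4 stops → need 4 stops darker.
ISO: 800 → 400 → 200 → 100 → 50.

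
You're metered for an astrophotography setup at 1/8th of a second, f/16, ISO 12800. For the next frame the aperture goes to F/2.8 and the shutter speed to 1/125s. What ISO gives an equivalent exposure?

Aperture: f/16 → f/11 → f/8 → f/5.6 → f/4 → f/2.8 — 5 stops wider (brighter).
Shutter speed: 1/8 → 1/15 → 1/30 → 1/60 → 1/125 — 4 stops faster (darker).
Net change so far: 1 stop brighter. Offset with the ISO: 12800 → 6400.

ISO 6400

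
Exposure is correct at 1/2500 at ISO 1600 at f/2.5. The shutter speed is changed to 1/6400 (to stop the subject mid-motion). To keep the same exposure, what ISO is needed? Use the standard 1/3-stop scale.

ISO 4000

Shutter speed: 1/2500 → 1/3200 → 1/4000 → 1/5000 → 1/6400 — 1 1/3 stops shorter (darker).
Need 1 1/3 stops brighter from the ISO: 1600 → 2000 → 2500 → 3200 → 4000.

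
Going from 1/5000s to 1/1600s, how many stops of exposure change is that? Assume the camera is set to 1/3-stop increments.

1 2/3 stops

1/5000 → 1/4000 → 1/3200 → 1/2500 → 1/2000 → 1/1600 — count the steps: 5 third-stops = 1 2/3 stops.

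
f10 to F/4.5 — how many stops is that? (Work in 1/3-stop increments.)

2 1/3 stops

f/10 → f/9 → f/8 → f/7.1 → f/6.3 → f/5.6 → f/5 → f/4.5 — count the steps: 7 third-stops = 2 1/3 stops.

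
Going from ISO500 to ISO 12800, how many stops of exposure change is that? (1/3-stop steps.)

500 → 640 → 800 → 1000 → 1250 → 1600 → 2000 → 2500 → 3200 → 4000 → 5000 → 6400 → 8000 → 10000 → 12800 — count the steps: 14 third-stops = 4 2/3 stops.

4 2/3 stops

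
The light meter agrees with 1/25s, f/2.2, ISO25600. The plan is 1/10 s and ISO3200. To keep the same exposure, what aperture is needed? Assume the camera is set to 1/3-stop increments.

Shutter speed: 1/25 → 1/20 → 1/15 → 1/13 → 1/10 — 1 1/3 stops slower (brighter).
ISO: 25600 → 20000 → 16000 → 12800 → 10000 → 8000 → 6400 → 5000 → 4000 → 3200 — 3 stops dropped (darker).
Net change so far: 1 2/3 stops darker. Offset with the aperture: f/2.2 → f/2 → f/1.8 → f/1.6 → f/1.4 → f/1.2.

f/1.2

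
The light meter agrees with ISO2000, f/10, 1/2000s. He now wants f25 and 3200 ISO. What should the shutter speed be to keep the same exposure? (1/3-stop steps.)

Aperture: f/10 → f/11 → f/13 → f/14 → f/16 → f/18 → f/20 → f/22 → f/25 — 2 2/3 stops narrower (darker).
ISO: 2000 → 2500 → 3200 — 2/3 stop raised (brighter).
Net change so far: 2 stops darker. Offset with the shutter speed: 1/2000 → 1/1600 → 1/1250 → 1/1000 → 1/800 → 1/640 → 1/500.

1/500s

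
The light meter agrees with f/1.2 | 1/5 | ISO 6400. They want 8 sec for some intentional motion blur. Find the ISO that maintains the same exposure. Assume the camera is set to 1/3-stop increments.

Shutter speed: 1/5 → 1/4 → 0.3 → 0.4 → 0.5 → 0.6 → 0.8 → 1 → 1.3 → 1.6 → 2 → 2.5 → 3.2 → 4 → 5 → 6 → 8 — 5 1/3 stops longer (brighter).
Need 5 1/3 stops darker from the ISO: 6400 → 5000 → 4000 → 3200 → 2500 → 2000 → 1600 → 1250 → 1000 → 800 → 640 → 500 → 400 → 320 → 250 → 200 → 160.

ISO 160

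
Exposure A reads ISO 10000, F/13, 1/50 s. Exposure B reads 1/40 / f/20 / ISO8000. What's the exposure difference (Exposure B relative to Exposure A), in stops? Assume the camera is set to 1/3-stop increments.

Aperture: f/13 → f/14 → f/16 → f/18 → f/20 — 1 1/3 stops smaller aperture (darker).
Shutter speed: 1/50 → 1/40 — 1/3 stop slower (brighter).
ISO: 10000 → 8000 — 1/3 stop dropped (darker).
Net: −1 1/3 +1/3 −1/3 = −1 1/3 stops.

1 1/3 stops darker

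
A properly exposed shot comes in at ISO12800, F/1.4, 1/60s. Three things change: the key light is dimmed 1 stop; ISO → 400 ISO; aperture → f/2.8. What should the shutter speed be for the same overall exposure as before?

Scene light: 1 stop darker.
ISO: 12800 → 6400 → 3200 → 1600 → 800 → 400 — 5 stops dropped (darker).
Aperture: f/1.4 → f/2 → f/2.8 — 2 stops narrower (darker).
Net so far: 8 stops darker. Shutter speed: 1/60 → 1/30 → 1/15 → 1/8 → 1/4 → 1/2 → 1 → 2 → 4.

4 s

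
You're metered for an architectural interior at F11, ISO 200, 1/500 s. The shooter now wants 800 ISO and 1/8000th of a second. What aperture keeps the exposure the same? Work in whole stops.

ISO: 200 → 400 → 800 — 2 stops higher (brighter).
Shutter speed: 1/500 → 1/1000 → 1/2000 → 1/4000 → 1/8000 — 4 stops shorter (darker).
Net change so far: 2 stops darker. Offset with the aperture: f/11 → f/8 → f/5.6.

f/5.6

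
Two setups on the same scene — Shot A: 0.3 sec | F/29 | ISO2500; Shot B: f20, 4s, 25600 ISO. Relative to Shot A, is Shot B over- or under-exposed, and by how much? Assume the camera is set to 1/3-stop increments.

Aperture: f/29 → f/25 → f/22 → f/20 — 1 stop larger aperture (brighter).
Shutter speed: 0.3 → 0.4 → 0.5 → 0.6 → 0.8 → 1 → 1.3 → 1.6 → 2 → 2.5 → 3.2 → 4 — 3 2/3 stops slower (brighter).
ISO: 2500 → 3200 → 4000 → 5000 → 6400 → 8000 → 10000 → 12800 → 16000 → 20000 → 25600 — 3 1/3 stops raised (brighter).
Net: +1 +3 2/3 +3 1/3 = +8 stops.

8 stops brighter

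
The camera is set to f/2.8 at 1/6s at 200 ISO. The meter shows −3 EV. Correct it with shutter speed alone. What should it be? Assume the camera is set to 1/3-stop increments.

Underexposed by 3 stops → need 3 stops brighter.
Shutter speed: 1/6 → 1/5 → 1/4 → 0.3 → 0.4 → 0.5 → 0.6 → 0.8 → 1 → 1.3.

1.3 s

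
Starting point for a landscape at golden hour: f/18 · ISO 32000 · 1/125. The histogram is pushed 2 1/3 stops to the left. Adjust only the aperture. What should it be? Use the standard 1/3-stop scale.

Underexposed by 2 1/3 stops → need 2 1/3 stops brighter.
Aperture: f/18 → f/16 → f/14 → f/13 → f/11 → f/10 → f/9 → f/8.

f/8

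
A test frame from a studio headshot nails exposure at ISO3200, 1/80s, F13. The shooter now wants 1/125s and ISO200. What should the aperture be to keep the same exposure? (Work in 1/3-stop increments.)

f/2.5

Shutter speed: 1/80 → 1/100 → 1/125 — 2/3 stop shorter (darker).
ISO: 3200 → 2500 → 2000 → 1600 → 1250 → 1000 → 800 → 640 → 500 → 400 → 320 → 250 → 200 — 4 stops dropped (darker).
Net change so far: 4 2/3 stops darker. Offset with the aperture: f/13 → f/11 → f/10 → f/9 → f/8 → f/7.1 → f/6.3 → f/5.6 → f/5 → f/4.5 → f/4 → f/3.5 → f/3.2 → f/2.8 → f/2.5.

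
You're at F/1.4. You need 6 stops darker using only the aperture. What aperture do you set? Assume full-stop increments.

f/11

Aperture: f/1.4 → f/2 → f/2.8 → f/4 → f/5.6 → f/8 → f/11 — 6 stops stopped down (darker).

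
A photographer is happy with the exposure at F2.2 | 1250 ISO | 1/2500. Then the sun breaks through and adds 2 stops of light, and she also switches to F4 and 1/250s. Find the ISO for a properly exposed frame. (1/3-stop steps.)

Scene light: 2 stops brighter.
Aperture: f/2.2 → f/2.5 → f/2.8 → f/3.2 → f/3.5 → f/4 — 1 2/3 stops stopped down (darker).
Shutter speed: 1/2500 → 1/2000 → 1/1600 → 1/1250 → 1/1000 → 1/800 → 1/640 → 1/500 → 1/400 → 1/320 → 1/250 — 3 1/3 stops slower (brighter).
Net so far: 3 2/3 stops brighter. ISO: 1250 → 1000 → 800 → 640 → 500 → 400 → 320 → 250 → 200 → 160 → 125 → 100.

ISO 100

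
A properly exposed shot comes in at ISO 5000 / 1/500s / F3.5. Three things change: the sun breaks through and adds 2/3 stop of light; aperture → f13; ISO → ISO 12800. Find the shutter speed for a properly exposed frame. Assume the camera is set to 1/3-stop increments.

Scene light: 2/3 stop brighter.
Aperture: f/3.5 → f/4 → f/4.5 → f/5 → f/5.6 → f/6.3 → f/7.1 → f/8 → f/9 → f/10 → f/11 → f/13 — 3 2/3 stops stopped down (darker).
ISO: 5000 → 6400 → 8000 → 10000 → 12800 — 1 1/3 stops raised (brighter).
Net so far: 1 2/3 stops darker. Shutter speed: 1/500 → 1/400 → 1/320 → 1/250 → 1/200 → 1/160.

1/160s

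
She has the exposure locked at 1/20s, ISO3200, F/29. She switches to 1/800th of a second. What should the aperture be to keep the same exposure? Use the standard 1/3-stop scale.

f/4.5

Shutter speed: 1/20 → 1/25 → 1/30 → 1/40 → 1/50 → 1/60 → 1/80 → 1/100 → 1/125 → 1/160 → 1/200 → 1/250 → 1/320 → 1/400 → 1/500 → 1/640 → 1/800 — 5 1/3 stops faster (darker).
Need 5 1/3 stops brighter from the aperture: f/29 → f/25 → f/22 → f/20 → f/18 → f/16 → f/14 → f/13 → f/11 → f/10 → f/9 → f/8 → f/7.1 → f/6.3 → f/5.6 → f/5 → f/4.5.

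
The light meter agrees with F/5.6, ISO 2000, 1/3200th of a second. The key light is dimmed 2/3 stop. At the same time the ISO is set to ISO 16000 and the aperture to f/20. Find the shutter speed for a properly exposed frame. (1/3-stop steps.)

1/1250s

Scene light: 2/3 stop darker.
ISO: 2000 → 2500 → 3200 → 4000 → 5000 → 6400 → 8000 → 10000 → 12800 → 16000 — 3 stops raised (brighter).
Aperture: f/5.6 → f/6.3 → f/7.1 → f/8 → f/9 → f/10 → f/11 → f/13 → f/14 → f/16 → f/18 → f/20 — 3 2/3 stops stopped down (darker).
Net so far: 1 1/3 stops darker. Shutter speed: 1/3200 → 1/2500 → 1/2000 → 1/1600 → 1/1250.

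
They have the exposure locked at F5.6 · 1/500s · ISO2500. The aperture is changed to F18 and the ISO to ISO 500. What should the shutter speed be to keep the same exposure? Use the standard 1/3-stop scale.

Aperture: f/5.6 → f/6.3 → f/7.1 → f/8 → f/9 → f/10 → f/11 → f/13 → f/14 → f/16 → f/18 — 3 1/3 stops smaller aperture (darker).
ISO: 2500 → 2000 → 1600 → 1250 → 1000 → 800 → 640 → 500 — 2 1/3 stops lower (darker).
Net change so far: 5 2/3 stops darker. Offset with the shutter speed: 1/500 → 1/400 → 1/320 → 1/250 → 1/200 → 1/160 → 1/125 → 1/100 → 1/80 → 1/60 → 1/50 → 1/40 → 1/30 → 1/25 → 1/20 → 1/15 → 1/13 → 1/10.

1/10s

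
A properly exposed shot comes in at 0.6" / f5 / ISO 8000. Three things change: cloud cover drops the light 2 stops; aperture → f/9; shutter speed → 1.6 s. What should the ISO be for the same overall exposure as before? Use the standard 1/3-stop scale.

Scene light: 2 stops darker.
Aperture: f/5 → f/5.6 → f/6.3 → f/7.1 → f/8 → f/9 — 1 2/3 stops stopped down (darker).
Shutter speed: 0.6 → 0.8 → 1 → 1.3 → 1.6 — 1 1/3 stops longer (brighter).
Net so far: 2 1/3 stops darker. ISO: 8000 → 10000 → 12800 → 16000 → 20000 → 25600 → 32000 → 40000.

ISO 40000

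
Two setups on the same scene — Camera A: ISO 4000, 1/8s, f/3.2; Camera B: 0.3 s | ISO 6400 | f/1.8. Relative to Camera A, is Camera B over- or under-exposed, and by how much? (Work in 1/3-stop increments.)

3 2/3 stops brighter

Aperture: f/3.2 → f/2.8 → f/2.5 → f/2.2 → f/2 → f/1.8 — 1 2/3 stops wider (brighter).
Shutter speed: 1/8 → 1/6 → 1/5 → 1/4 → 0.3 — 1 1/3 stops longer (brighter).
ISO: 4000 → 5000 → 6400 — 2/3 stop higher (brighter).
Net: +1 2/3 +1 1/3 +2/3 = +3 2/3 stops.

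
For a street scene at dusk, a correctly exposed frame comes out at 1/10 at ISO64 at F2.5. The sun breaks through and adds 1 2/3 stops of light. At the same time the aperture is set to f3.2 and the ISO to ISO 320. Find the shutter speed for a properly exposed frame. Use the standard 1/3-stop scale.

Scene light: 1 2/3 stops brighter.
Aperture: f/2.5 → f/2.8 → f/3.2 — 2/3 stop stopped down (darker).
ISO: 64 → 80 → 100 → 125 → 160 → 200 → 250 → 320 — 2 1/3 stops higher (brighter).
Net so far: 3 1/3 stops brighter. Shutter speed: 1/10 → 1/13 → 1/15 → 1/20 → 1/25 → 1/30 → 1/40 → 1/50 → 1/60 → 1/80 → 1/100.

1/100s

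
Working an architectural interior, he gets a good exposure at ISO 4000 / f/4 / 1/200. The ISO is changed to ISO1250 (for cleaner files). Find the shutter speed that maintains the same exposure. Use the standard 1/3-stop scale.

ISO: 4000 → 3200 → 2500 → 2000 → 1600 → 1250 — 1 2/3 stops lower (darker).
Need 1 2/3 stops brighter from the shutter speed: 1/200 → 1/160 → 1/125 → 1/100 → 1/80 → 1/60.

1/60s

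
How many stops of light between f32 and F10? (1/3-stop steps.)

f/32 → f/29 → f/25 → f/22 → f/20 → f/18 → f/16 → f/14 → f/13 → f/11 → f/10 — count the steps: 10 third-stops = 3 1/3 stops.

3 1/3 stops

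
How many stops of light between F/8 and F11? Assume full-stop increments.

f/8 → f/11 — count the steps: 1 stop.

1 stop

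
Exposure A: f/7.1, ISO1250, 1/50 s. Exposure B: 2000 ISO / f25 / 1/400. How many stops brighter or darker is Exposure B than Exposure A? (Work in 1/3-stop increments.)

Aperture: f/7.1 → f/8 → f/9 → f/10 → f/11 → f/13 → f/14 → f/16 → f/18 → f/20 → f/22 → f/25 — 3 2/3 stops narrower (darker).
Shutter speed: 1/50 → 1/60 → 1/80 → 1/100 → 1/125 → 1/160 → 1/200 → 1/250 → 1/320 → 1/400 — 3 stops shorter (darker).
ISO: 1250 → 1600 → 2000 — 2/3 stop higher (brighter).
Net: −3 2/3 −3 +2/3 = −6 stops.

6 stops darker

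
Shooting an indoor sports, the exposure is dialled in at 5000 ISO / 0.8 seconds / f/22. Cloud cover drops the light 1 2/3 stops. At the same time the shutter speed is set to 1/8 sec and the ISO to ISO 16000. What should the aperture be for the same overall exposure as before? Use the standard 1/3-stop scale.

f/9

Scene light: 1 2/3 stops darker.
Shutter speed: 0.8 → 0.6 → 0.5 → 0.4 → 0.3 → 1/4 → 1/5 → 1/6 → 1/8 — 2 2/3 stops faster (darker).
ISO: 5000 → 6400 → 8000 → 10000 → 12800 → 16000 — 1 2/3 stops higher (brighter).
Net so far: 2 2/3 stops darker. Aperture: f/22 → f/20 → f/18 → f/16 → f/14 → f/13 → f/11 → f/10 → f/9.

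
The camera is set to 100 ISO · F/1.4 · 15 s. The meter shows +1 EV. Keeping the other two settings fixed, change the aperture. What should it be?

Overexposed by 1 stop → need 1 stop darker.
Aperture: f/1.4 → f/2.

f/2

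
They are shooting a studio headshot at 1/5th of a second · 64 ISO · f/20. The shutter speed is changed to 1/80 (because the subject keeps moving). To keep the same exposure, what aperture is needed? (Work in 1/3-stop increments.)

f/5

Shutter speed: 1/5 → 1/6 → 1/8 → 1/10 → 1/13 → 1/15 → 1/20 → 1/25 → 1/30 → 1/40 → 1/50 → 1/60 → 1/80 — 4 stops faster (darker).
Need 4 stops brighter from the aperture: f/20 → f/18 → f/16 → f/14 → f/13 → f/11 → f/10 → f/9 → f/8 → f/7.1 → f/6.3 → f/5.6 → f/5.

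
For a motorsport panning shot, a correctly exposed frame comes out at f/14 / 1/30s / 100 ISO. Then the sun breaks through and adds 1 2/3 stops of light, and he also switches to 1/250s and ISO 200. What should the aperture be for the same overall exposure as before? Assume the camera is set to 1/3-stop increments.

f/13

Scene light: 1 2/3 stops brighter.
Shutter speed: 1/30 → 1/40 → 1/50 → 1/60 → 1/80 → 1/100 → 1/125 → 1/160 → 1/200 → 1/250 — 3 stops shorter (darker).
ISO: 100 → 125 → 160 → 200 — 1 stop higher (brighter).
Net so far: 1/3 stop darker. Aperture: f/14 → f/13.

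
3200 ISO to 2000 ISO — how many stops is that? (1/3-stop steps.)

2/3 stop

3200 → 2500 → 2000 — count the steps: 2 third-stops = 2/3 stop.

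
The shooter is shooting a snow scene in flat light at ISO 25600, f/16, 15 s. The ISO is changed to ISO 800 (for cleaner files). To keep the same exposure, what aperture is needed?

ISO: 25600 → 12800 → 6400 → 3200 → 1600 → 800 — 5 stops dropped (darker).
Need 5 stops brighter from the aperture: f/16 → f/11 → f/8 → f/5.6 → f/4 → f/2.8.

f/2.8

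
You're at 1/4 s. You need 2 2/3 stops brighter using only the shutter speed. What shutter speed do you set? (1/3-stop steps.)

1.6 s

Shutter speed: 1/4 → 0.3 → 0.4 → 0.5 → 0.6 → 0.8 → 1 → 1.3 → 1.6 — 2 2/3 stops slower (brighter).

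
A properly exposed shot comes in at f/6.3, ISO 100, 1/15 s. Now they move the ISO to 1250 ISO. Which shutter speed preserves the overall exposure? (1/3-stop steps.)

1/200s

ISO: 100 → 125 → 160 → 200 → 250 → 320 → 400 → 500 → 640 → 800 → 1000 → 1250 — 3 2/3 stops raised (brighter).
Need 3 2/3 stops darker from the shutter speed: 1/15 → 1/20 → 1/25 → 1/30 → 1/40 → 1/50 → 1/60 → 1/80 → 1/100 → 1/125 → 1/160 → 1/200.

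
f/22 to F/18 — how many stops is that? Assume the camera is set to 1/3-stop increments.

f/22 → f/20 → f/18 — count the steps: 2 third-stops = 2/3 stop.

2/3 stop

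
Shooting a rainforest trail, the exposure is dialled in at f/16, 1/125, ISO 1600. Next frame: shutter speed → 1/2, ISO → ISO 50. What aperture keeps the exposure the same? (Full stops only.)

Shutter speed: 1/125 → 1/60 → 1/30 → 1/15 → 1/8 → 1/4 → 1/2 — 6 stops slower (brighter).
ISO: 1600 → 800 → 400 → 200 → 100 → 50 — 5 stops lower (darker).
Net change so far: 1 stop brighter. Offset with the aperture: f/16 → f/22.

f/22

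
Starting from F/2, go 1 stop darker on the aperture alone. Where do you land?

f/2.8

Aperture: f/2 → f/2.8 — 1 stop stopped down (darker).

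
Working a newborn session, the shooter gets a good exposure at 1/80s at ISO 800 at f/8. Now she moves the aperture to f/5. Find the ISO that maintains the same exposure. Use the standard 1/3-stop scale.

ISO 320

Aperture: f/8 → f/7.1 → f/6.3 → f/5.6 → f/5 — 1 1/3 stops wider (brighter).
Need 1 1/3 stops darker from the ISO: 800 → 640 → 500 → 400 → 320.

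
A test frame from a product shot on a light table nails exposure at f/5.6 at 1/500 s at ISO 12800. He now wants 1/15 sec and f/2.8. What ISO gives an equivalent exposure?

ISO 100

Shutter speed: 1/500 → 1/250 → 1/125 → 1/60 → 1/30 → 1/15 — 5 stops slower (brighter).
Aperture: f/5.6 → f/4 → f/2.8 — 2 stops larger aperture (brighter).
Net change so far: 7 stops brighter. Offset with the ISO: 12800 → 6400 → 3200 → 1600 → 800 → 400 → 200 → 100.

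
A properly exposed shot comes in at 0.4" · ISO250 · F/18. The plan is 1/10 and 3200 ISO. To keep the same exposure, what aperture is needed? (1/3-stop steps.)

f/32

Shutter speed: 0.4 → 0.3 → 1/4 → 1/5 → 1/6 → 1/8 → 1/10 — 2 stops shorter (darker).
ISO: 250 → 320 → 400 → 500 → 640 → 800 → 1000 → 1250 → 1600 → 2000 → 2500 → 3200 — 3 2/3 stops higher (brighter).
Net change so far: 1 2/3 stops brighter. Offset with the aperture: f/18 → f/20 → f/22 → f/25 → f/29 → f/32.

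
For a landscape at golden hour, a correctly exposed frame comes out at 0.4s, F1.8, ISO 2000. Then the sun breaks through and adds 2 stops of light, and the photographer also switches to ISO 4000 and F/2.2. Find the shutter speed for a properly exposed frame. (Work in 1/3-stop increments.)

Scene light: 2 stops brighter.
ISO: 2000 → 2500 → 3200 → 4000 — 1 stop raised (brighter).
Aperture: f/1.8 → f/2 → f/2.2 — 2/3 stop stopped down (darker).
Net so far: 2 1/3 stops brighter. Shutter speed: 0.4 → 0.3 → 1/4 → 1/5 → 1/6 → 1/8 → 1/10 → 1/13.

1/13s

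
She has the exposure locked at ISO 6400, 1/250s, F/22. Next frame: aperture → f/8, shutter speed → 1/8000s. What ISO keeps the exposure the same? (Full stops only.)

Aperture: f/22 → f/16 → f/11 → f/8 — 3 stops wider (brighter).
Shutter speed: 1/250 → 1/500 → 1/1000 → 1/2000 → 1/4000 → 1/8000 — 5 stops shorter (darker).
Net change so far: 2 stops darker. Offset with the ISO: 6400 → 12800 → 25600.

ISO 25600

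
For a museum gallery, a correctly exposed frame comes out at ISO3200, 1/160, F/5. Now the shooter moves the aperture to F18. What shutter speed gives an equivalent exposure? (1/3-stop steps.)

1/13s

Aperture: f/5 → f/5.6 → f/6.3 → f/7.1 → f/8 → f/9 → f/10 → f/11 → f/13 → f/14 → f/16 → f/18 — 3 2/3 stops smaller aperture (darker).
Need 3 2/3 stops brighter from the shutter speed: 1/160 → 1/125 → 1/100 → 1/80 → 1/60 → 1/50 → 1/40 → 1/30 → 1/25 → 1/20 → 1/15 → 1/13.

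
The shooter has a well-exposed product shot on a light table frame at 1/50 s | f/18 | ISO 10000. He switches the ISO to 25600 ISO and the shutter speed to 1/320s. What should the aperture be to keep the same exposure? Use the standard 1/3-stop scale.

f/11

ISO: 10000 → 12800 → 16000 → 20000 → 25600 — 1 1/3 stops higher (brighter).
Shutter speed: 1/50 → 1/60 → 1/80 → 1/100 → 1/125 → 1/160 → 1/200 → 1/250 → 1/320 — 2 2/3 stops faster (darker).
Net change so far: 1 1/3 stops darker. Offset with the aperture: f/18 → f/16 → f/14 → f/13 → f/11.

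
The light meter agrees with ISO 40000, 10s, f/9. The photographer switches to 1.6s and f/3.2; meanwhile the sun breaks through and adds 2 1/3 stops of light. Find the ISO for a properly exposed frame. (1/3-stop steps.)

Scene light: 2 1/3 stops brighter.
Shutter speed: 10 → 8 → 6 → 5 → 4 → 3.2 → 2.5 → 2 → 1.6 — 2 2/3 stops shorter (darker).
Aperture: f/9 → f/8 → f/7.1 → f/6.3 → f/5.6 → f/5 → f/4.5 → f/4 → f/3.5 → f/3.2 — 3 stops larger aperture (brighter).
Net so far: 2 2/3 stops brighter. ISO: 40000 → 32000 → 25600 → 20000 → 16000 → 12800 → 10000 → 8000 → 6400.

ISO 6400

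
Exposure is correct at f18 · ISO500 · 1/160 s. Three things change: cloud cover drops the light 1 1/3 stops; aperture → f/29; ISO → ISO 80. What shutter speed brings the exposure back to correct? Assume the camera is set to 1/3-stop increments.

Scene light: 1 1/3 stops darker.
Aperture: f/18 → f/20 → f/22 → f/25 → f/29 — 1 1/3 stops smaller aperture (darker).
ISO: 500 → 400 → 320 → 250 → 200 → 160 → 125 → 100 → 80 — 2 2/3 stops lower (darker).
Net so far: 5 1/3 stops darker. Shutter speed: 1/160 → 1/125 → 1/100 → 1/80 → 1/60 → 1/50 → 1/40 → 1/30 → 1/25 → 1/20 → 1/15 → 1/13 → 1/10 → 1/8 → 1/6 → 1/5 → 1/4.

1/4s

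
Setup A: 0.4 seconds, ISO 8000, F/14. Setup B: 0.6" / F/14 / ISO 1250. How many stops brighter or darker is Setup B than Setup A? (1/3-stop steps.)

2 stops darker

Aperture: unchanged.
Shutter speed: 0.4 → 0.5 → 0.6 — 2/3 stop longer (brighter).
ISO: 8000 → 6400 → 5000 → 4000 → 3200 → 2500 → 2000 → 1600 → 1250 — 2 2/3 stops dropped (darker).
Net: +2/3 −2 2/3 = −2 stops.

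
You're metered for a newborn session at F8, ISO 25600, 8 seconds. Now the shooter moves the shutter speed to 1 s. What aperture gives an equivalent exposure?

Shutter speed: 8 → 4 → 2 → 1 — 3 stops shorter (darker).
Need 3 stops brighter from the aperture: f/8 → f/5.6 → f/4 → f/2.8.

f/2.8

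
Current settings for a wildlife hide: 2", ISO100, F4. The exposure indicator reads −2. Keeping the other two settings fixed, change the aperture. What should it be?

Underexposed by 2 stops → need 2 stops brighter.
Aperture: f/4 → f/2.8 → f/2.

f/2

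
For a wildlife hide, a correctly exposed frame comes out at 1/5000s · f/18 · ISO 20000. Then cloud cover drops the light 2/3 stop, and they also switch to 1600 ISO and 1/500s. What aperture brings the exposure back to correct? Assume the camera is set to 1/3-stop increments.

f/13

Scene light: 2/3 stop darker.
ISO: 20000 → 16000 → 12800 → 10000 → 8000 → 6400 → 5000 → 4000 → 3200 → 2500 → 2000 → 1600 — 3 2/3 stops dropped (darker).
Shutter speed: 1/5000 → 1/4000 → 1/3200 → 1/2500 → 1/2000 → 1/1600 → 1/1250 → 1/1000 → 1/800 → 1/640 → 1/500 — 3 1/3 stops slower (brighter).
Net so far: 1 stop darker. Aperture: f/18 → f/16 → f/14 → f/13.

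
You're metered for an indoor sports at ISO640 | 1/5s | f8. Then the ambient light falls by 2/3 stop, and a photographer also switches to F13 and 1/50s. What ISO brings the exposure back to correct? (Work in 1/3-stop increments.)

Scene light: 2/3 stop darker.
Aperture: f/8 → f/9 → f/10 → f/11 → f/13 — 1 1/3 stops smaller aperture (darker).
Shutter speed: 1/5 → 1/6 → 1/8 → 1/10 → 1/13 → 1/15 → 1/20 → 1/25 → 1/30 → 1/40 → 1/50 — 3 1/3 stops faster (darker).
Net so far: 5 1/3 stops darker. ISO: 640 → 800 → 1000 → 1250 → 1600 → 2000 → 2500 → 3200 → 4000 → 5000 → 6400 → 8000 → 10000 → 12800 → 16000 → 20000 → 25600.

ISO 25600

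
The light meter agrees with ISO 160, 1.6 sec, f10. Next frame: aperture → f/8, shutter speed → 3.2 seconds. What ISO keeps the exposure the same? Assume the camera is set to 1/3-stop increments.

ISO 50

Aperture: f/10 → f/9 → f/8 — 2/3 stop opened up (brighter).
Shutter speed: 1.6 → 2 → 2.5 → 3.2 — 1 stop longer (brighter).
Net change so far: 1 2/3 stops brighter. Offset with the ISO: 160 → 125 → 100 → 80 → 64 → 50.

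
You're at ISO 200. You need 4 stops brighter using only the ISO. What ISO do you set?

ISO 3200

ISO: 200 → 400 → 800 → 1600 → 3200 — 4 stops higher (brighter).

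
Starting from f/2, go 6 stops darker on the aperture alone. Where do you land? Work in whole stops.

Aperture: f/2 → f/2.8 → f/4 → f/5.6 → f/8 → f/11 → f/16 — 6 stops stopped down (darker).

f/16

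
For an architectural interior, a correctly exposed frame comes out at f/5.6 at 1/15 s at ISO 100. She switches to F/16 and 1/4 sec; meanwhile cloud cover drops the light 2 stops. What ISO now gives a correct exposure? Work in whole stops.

Scene light: 2 stops darker.
Aperture: f/5.6 → f/8 → f/11 → f/16 — 3 stops narrower (darker).
Shutter speed: 1/15 → 1/8 → 1/4 — 2 stops longer (brighter).
Net so far: 3 stops darker. ISO: 100 → 200 → 400 → 800.

ISO 800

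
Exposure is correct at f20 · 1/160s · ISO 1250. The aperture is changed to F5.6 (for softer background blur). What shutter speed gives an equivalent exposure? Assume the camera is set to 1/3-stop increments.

1/2000s

Aperture: f/20 → f/18 → f/16 → f/14 → f/13 → f/11 → f/10 → f/9 → f/8 → f/7.1 → f/6.3 → f/5.6 — 3 2/3 stops larger aperture (brighter).
Need 3 2/3 stops darker from the shutter speed: 1/160 → 1/200 → 1/250 → 1/320 → 1/400 → 1/500 → 1/640 → 1/800 → 1/1000 → 1/1250 → 1/1600 → 1/2000.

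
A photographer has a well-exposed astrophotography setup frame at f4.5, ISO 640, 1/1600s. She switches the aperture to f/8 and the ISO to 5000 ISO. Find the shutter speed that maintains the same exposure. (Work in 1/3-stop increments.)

1/4000s

Aperture: f/4.5 → f/5 → f/5.6 → f/6.3 → f/7.1 → f/8 — 1 2/3 stops smaller aperture (darker).
ISO: 640 → 800 → 1000 → 1250 → 1600 → 2000 → 2500 → 3200 → 4000 → 5000 — 3 stops raised (brighter).
Net change so far: 1 1/3 stops brighter. Offset with the shutter speed: 1/1600 → 1/2000 → 1/2500 → 1/3200 → 1/4000.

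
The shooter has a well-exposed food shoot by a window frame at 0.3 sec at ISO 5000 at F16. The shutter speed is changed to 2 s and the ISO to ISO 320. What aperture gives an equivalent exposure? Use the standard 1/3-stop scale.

f/10

Shutter speed: 0.3 → 0.4 → 0.5 → 0.6 → 0.8 → 1 → 1.3 → 1.6 → 2 — 2 2/3 stops slower (brighter).
ISO: 5000 → 4000 → 3200 → 2500 → 2000 → 1600 → 1250 → 1000 → 800 → 640 → 500 → 400 → 320 — 4 stops lower (darker).
Net change so far: 1 1/3 stops darker. Offset with the aperture: f/16 → f/14 → f/13 → f/11 → f/10.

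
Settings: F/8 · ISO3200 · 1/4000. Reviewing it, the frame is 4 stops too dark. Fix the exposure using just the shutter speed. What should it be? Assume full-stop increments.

Underexposed by 4 stops → need 4 stops brighter.
Shutter speed: 1/4000 → 1/2000 → 1/1000 → 1/500 → 1/250.

1/250s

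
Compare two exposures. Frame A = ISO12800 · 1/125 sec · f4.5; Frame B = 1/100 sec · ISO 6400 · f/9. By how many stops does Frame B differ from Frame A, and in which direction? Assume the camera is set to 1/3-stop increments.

2 2/3 stops darker

Aperture: f/4.5 → f/5 → f/5.6 → f/6.3 → f/7.1 → f/8 → f/9 — 2 stops narrower (darker).
Shutter speed: 1/125 → 1/100 — 1/3 stop longer (brighter).
ISO: 12800 → 10000 → 8000 → 6400 — 1 stop lower (darker).
Net: −2 +1/3 −1 = −2 2/3 stops.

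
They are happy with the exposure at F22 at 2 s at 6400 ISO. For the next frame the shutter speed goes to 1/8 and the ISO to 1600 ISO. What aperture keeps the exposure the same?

f/2.8

Shutter speed: 2 → 1 → 1/2 → 1/4 → 1/8 — 4 stops shorter (darker).
ISO: 6400 → 3200 → 1600 — 2 stops dropped (darker).
Net change so far: 6 stops darker. Offset with the aperture: f/22 → f/16 → f/11 → f/8 → f/5.6 → f/4 → f/2.8.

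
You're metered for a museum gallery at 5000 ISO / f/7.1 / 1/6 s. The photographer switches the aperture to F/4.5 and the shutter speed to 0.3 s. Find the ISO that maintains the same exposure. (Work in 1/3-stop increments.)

ISO 1000

Aperture: f/7.1 → f/6.3 → f/5.6 → f/5 → f/4.5 — 1 1/3 stops larger aperture (brighter).
Shutter speed: 1/6 → 1/5 → 1/4 → 0.3 — 1 stop longer (brighter).
Net change so far: 2 1/3 stops brighter. Offset with the ISO: 5000 → 4000 → 3200 → 2500 → 2000 → 1600 → 1250 → 1000.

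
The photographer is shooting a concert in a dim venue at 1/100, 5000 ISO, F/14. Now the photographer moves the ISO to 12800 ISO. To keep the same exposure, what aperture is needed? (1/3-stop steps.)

ISO: 5000 → 6400 → 8000 → 10000 → 12800 — 1 1/3 stops raised (brighter).
Need 1 1/3 stops darker from the aperture: f/14 → f/16 → f/18 → f/20 → f/22.

f/22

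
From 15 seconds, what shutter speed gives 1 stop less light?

Shutter speed: 15 → 8 — 1 stop shorter (darker).

8 s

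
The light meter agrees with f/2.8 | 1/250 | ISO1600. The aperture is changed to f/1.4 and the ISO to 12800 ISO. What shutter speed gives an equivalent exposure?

1/8000s

Aperture: f/2.8 → f/2 → f/1.4 — 2 stops wider (brighter).
ISO: 1600 → 3200 → 6400 → 12800 — 3 stops higher (brighter).
Net change so far: 5 stops brighter. Offset with the shutter speed: 1/250 → 1/500 → 1/1000 → 1/2000 → 1/4000 → 1/8000.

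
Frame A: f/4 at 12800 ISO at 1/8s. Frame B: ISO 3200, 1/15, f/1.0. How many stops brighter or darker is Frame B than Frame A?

1 stop brighter

Aperture: f/4 → f/2.8 → f/2 → f/1.4 → f/1.0 — 4 stops larger aperture (brighter).
Shutter speed: 1/8 → 1/15 — 1 stop shorter (darker).
ISO: 12800 → 6400 → 3200 — 2 stops dropped (darker).
Net: +4 −1 −2 = +1 stop.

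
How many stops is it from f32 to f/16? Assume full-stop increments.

2 stops

f/32 → f/22 → f/16 — count the steps: 2 stops.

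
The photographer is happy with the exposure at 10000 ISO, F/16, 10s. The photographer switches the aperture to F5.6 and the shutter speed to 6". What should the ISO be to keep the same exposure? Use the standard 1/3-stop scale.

Aperture: f/16 → f/14 → f/13 → f/11 → f/10 → f/9 → f/8 → f/7.1 → f/6.3 → f/5.6 — 3 stops larger aperture (brighter).
Shutter speed: 10 → 8 → 6 — 2/3 stop shorter (darker).
Net change so far: 2 1/3 stops brighter. Offset with the ISO: 10000 → 8000 → 6400 → 5000 → 4000 → 3200 → 2500 → 2000.

ISO 2000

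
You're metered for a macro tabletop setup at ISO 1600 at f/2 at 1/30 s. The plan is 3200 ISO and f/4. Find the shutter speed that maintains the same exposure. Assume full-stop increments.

1/15s

ISO: 1600 → 3200 — 1 stop higher (brighter).
Aperture: f/2 → f/2.8 → f/4 — 2 stops smaller aperture (darker).
Net change so far: 1 stop darker. Offset with the shutter speed: 1/30 → 1/15.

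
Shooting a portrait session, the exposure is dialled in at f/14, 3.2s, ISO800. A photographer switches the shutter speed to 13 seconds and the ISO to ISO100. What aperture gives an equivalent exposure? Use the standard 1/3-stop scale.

Shutter speed: 3.2 → 4 → 5 → 6 → 8 → 10 → 13 — 2 stops longer (brighter).
ISO: 800 → 640 → 500 → 400 → 320 → 250 → 200 → 160 → 125 → 100 — 3 stops dropped (darker).
Net change so far: 1 stop darker. Offset with the aperture: f/14 → f/13 → f/11 → f/10.

f/10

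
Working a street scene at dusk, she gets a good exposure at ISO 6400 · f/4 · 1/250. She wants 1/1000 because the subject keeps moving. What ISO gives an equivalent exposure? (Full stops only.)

ISO 25600

Shutter speed: 1/250 → 1/500 → 1/1000 — 2 stops shorter (darker).
Need 2 stops brighter from the ISO: 6400 → 12800 → 25600.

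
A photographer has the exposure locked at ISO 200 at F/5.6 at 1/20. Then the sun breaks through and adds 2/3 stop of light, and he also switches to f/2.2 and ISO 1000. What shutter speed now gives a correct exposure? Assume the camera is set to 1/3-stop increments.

1/1000s

Scene light: 2/3 stop brighter.
Aperture: f/5.6 → f/5 → f/4.5 → f/4 → f/3.5 → f/3.2 → f/2.8 → f/2.5 → f/2.2 — 2 2/3 stops larger aperture (brighter).
ISO: 200 → 250 → 320 → 400 → 500 → 640 → 800 → 1000 — 2 1/3 stops higher (brighter).
Net so far: 5 2/3 stops brighter. Shutter speed: 1/20 → 1/25 → 1/30 → 1/40 → 1/50 → 1/60 → 1/80 → 1/100 → 1/125 → 1/160 → 1/200 → 1/250 → 1/320 → 1/400 → 1/500 → 1/640 → 1/800 → 1/1000.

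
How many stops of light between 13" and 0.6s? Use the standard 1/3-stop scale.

4 1/3 stops

13 → 10 → 8 → 6 → 5 → 4 → 3.2 → 2.5 → 2 → 1.6 → 1.3 → 1 → 0.8 → 0.6 — count the steps: 13 third-stops = 4 1/3 stops.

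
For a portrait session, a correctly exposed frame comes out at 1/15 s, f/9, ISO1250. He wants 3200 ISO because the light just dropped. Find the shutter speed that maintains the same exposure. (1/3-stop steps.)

ISO: 1250 → 1600 → 2000 → 2500 → 3200 — 1 1/3 stops higher (brighter).
Need 1 1/3 stops darker from the shutter speed: 1/15 → 1/20 → 1/25 → 1/30 → 1/40.

1/40s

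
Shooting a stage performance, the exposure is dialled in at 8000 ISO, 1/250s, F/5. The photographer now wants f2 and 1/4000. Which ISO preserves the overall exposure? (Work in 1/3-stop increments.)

ISO 20000

Aperture: f/5 → f/4.5 → f/4 → f/3.5 → f/3.2 → f/2.8 → f/2.5 → f/2.2 → f/2 — 2 2/3 stops opened up (brighter).
Shutter speed: 1/250 → 1/320 → 1/400 → 1/500 → 1/640 → 1/800 → 1/1000 → 1/1250 → 1/1600 → 1/2000 → 1/2500 → 1/3200 → 1/4000 — 4 stops shorter (darker).
Net change so far: 1 1/3 stops darker. Offset with the ISO: 8000 → 10000 → 12800 → 16000 → 20000.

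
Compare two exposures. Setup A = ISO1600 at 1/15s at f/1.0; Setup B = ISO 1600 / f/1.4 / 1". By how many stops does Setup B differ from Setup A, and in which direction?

3 stops brighter

Aperture: f/1.0 → f/1.4 — 1 stop narrower (darker).
Shutter speed: 1/15 → 1/8 → 1/4 → 1/2 → 1 — 4 stops longer (brighter).
ISO: unchanged.
Net: −1 +4 = +3 stops.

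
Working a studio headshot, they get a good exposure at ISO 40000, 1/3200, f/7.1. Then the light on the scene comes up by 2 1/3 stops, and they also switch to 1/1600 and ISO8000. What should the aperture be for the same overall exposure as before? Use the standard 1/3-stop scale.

f/10

Scene light: 2 1/3 stops brighter.
Shutter speed: 1/3200 → 1/2500 → 1/2000 → 1/1600 — 1 stop slower (brighter).
ISO: 40000 → 32000 → 25600 → 20000 → 16000 → 12800 → 10000 → 8000 — 2 1/3 stops dropped (darker).
Net so far: 1 stop brighter. Aperture: f/7.1 → f/8 → f/9 → f/10.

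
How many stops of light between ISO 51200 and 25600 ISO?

51200 → 25600 — count the steps: 1 stop.

1 stop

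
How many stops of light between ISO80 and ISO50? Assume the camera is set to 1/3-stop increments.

80 → 64 → 50 — count the steps: 2 third-stops = 2/3 stop.

2/3 stop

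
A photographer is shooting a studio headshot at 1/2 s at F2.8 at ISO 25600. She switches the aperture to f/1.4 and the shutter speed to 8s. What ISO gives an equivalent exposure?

ISO 400

Aperture: f/2.8 → f/2 → f/1.4 — 2 stops opened up (brighter).
Shutter speed: 1/2 → 1 → 2 → 4 → 8 — 4 stops slower (brighter).
Net change so far: 6 stops brighter. Offset with the ISO: 25600 → 12800 → 6400 → 3200 → 1600 → 800 → 400.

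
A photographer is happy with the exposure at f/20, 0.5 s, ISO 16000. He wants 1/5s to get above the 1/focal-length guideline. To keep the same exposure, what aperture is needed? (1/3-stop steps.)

f/13

Shutter speed: 0.5 → 0.4 → 0.3 → 1/4 → 1/5 — 1 1/3 stops shorter (darker).
Need 1 1/3 stops brighter from the aperture: f/20 → f/18 → f/16 → f/14 → f/13.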